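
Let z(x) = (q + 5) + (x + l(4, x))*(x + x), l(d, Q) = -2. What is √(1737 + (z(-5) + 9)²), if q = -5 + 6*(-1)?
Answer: √7066 ≈ 84.059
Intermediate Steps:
q = -11 (q = -5 - 6 = -11)
z(x) = -6 + 2*x*(-2 + x) (z(x) = (-11 + 5) + (x - 2)*(x + x) = -6 + (-2 + x)*(2*x) = -6 + 2*x*(-2 + x))
√(1737 + (z(-5) + 9)²) = √(1737 + ((-6 - 4*(-5) + 2*(-5)²) + 9)²) = √(1737 + ((-6 + 20 + 2*25) + 9)²) = √(1737 + ((-6 + 20 + 50) + 9)²) = √(1737 + (64 + 9)²) = √(1737 + 73²) = √(1737 + 5329) = √7066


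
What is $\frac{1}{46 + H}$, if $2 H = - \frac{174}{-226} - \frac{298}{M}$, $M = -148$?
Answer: $\frac{16724}{792579} \approx 0.021101$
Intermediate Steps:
$H = \frac{23275}{16724}$ ($H = \frac{- \frac{174}{-226} - \frac{298}{-148}}{2} = \frac{\left(-174\right) \left(- \frac{1}{226}\right) - - \frac{149}{74}}{2} = \frac{\frac{87}{113} + \frac{149}{74}}{2} = \frac{1}{2} \cdot \frac{23275}{8362} = \frac{23275}{16724} \approx 1.3917$)
$\frac{1}{46 + H} = \frac{1}{46 + \frac{23275}{16724}} = \frac{1}{\frac{792579}{16724}} = \frac{16724}{792579}$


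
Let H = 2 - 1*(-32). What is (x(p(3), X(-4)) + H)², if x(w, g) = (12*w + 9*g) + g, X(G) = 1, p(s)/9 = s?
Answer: 135424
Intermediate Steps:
p(s) = 9*s
H = 34 (H = 2 + 32 = 34)
x(w, g) = 10*g + 12*w (x(w, g) = (9*g + 12*w) + g = 10*g + 12*w)
(x(p(3), X(-4)) + H)² = ((10*1 + 12*(9*3)) + 34)² = ((10 + 12*27) + 34)² = ((10 + 324) + 34)² = (334 + 34)² = 368² = 135424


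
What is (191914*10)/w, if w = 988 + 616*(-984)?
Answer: -479785/151289 ≈ -3.1713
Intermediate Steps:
w = -605156 (w = 988 - 606144 = -605156)
(191914*10)/w = (191914*10)/(-605156) = 1919140*(-1/605156) = -479785/151289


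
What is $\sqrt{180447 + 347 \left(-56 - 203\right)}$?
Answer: $\sqrt{90574} \approx 300.96$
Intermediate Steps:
$\sqrt{180447 + 347 \left(-56 - 203\right)} = \sqrt{180447 + 347 \left(-259\right)} = \sqrt{180447 - 89873} = \sqrt{90574}$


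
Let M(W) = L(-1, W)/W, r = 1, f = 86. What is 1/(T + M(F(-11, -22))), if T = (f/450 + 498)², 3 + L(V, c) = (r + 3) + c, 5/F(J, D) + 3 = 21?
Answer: 50625/12565073524 ≈ 4.0290e-6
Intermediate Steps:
F(J, D) = 5/18 (F(J, D) = 5/(-3 + 21) = 5/18)
L(V, c) = 1 + c (L(V, c) = -3 + ((1 + 3) + c) = -3 + (4 + c) = 1 + c)
M(W) = (1 + W)/W
T = 12564840649/50625 (T = (86/450 + 498)² = (86*(1/450) + 498)² = (43/225 + 498)² = (112093/225)² = 12564840649/50625 ≈ 2.4819e+5)
1/(T + M(F(-11, -22))) = 1/(12564840649/50625 + (1 + 5/18)/(5/18)) = 1/(12564840649/50625 + (18/5)*(23/18)) = 1/(12564840649/50625 + 23/5) = 1/(12565073524/50625) = 50625/12565073524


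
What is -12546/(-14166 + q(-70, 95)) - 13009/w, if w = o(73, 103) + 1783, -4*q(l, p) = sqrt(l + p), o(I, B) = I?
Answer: -644065517/105177664 ≈ -6.1236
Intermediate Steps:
q(l, p) = -sqrt(l + p)/4
w = 1856 (w = 73 + 1783 = 1856)
-12546/(-14166 + q(-70, 95)) - 13009/w = -12546/(-14166 - sqrt(-70 + 95)/4) - 13009/1856 = -12546/(-14166 - sqrt(25)/4) - 13009*1/1856 = -12546/(-14166 - 1/4*5) - 13009/1856 = -12546/(-14166 - 5/4) - 13009/1856 = -12546/(-56669/4) - 13009/1856 = -12546*(-4/56669) - 13009/1856 = 50184/56669 - 13009/1856 = -644065517/105177664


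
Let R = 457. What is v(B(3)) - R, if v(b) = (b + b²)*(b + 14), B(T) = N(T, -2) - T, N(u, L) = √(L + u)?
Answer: -433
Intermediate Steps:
B(T) = √(-2 + T) - T
v(b) = (14 + b)*(b + b²) (v(b) = (b + b²)*(14 + b) = (14 + b)*(b + b²))
v(B(3)) - R = (√(-2 + 3) - 1*3)*(14 + (√(-2 + 3) - 1*3)² + 15*(√(-2 + 3) - 1*3)) - 1*457 = (√1 - 3)*(14 + (√1 - 3)² + 15*(√1 - 3)) - 457 = (1 - 3)*(14 + (1 - 3)² + 15*(1 - 3)) - 457 = -2*(14 + (-2)² + 15*(-2)) - 457 = -2*(14 + 4 - 30) - 457 = -2*(-12) - 457 = 24 - 457 = -433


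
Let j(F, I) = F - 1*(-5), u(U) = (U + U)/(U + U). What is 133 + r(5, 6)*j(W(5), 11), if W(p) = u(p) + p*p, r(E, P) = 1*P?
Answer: 319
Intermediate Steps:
u(U) = 1 (u(U) = (2*U)/((2*U)) = (2*U)*(1/(2*U)) = 1)
r(E, P) = P
W(p) = 1 + p**2 (W(p) = 1 + p*p = 1 + p**2)
j(F, I) = 5 + F (j(F, I) = F + 5 = 5 + F)
133 + r(5, 6)*j(W(5), 11) = 133 + 6*(5 + (1 + 5**2)) = 133 + 6*(5 + (1 + 25)) = 133 + 6*(5 + 26) = 133 + 6*31 = 133 + 186 = 319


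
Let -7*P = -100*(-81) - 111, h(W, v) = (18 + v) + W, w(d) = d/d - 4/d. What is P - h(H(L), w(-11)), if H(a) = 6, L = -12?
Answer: -89832/77 ≈ -1166.6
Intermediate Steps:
w(d) = 1 - 4/d
h(W, v) = 18 + W + v
P = -7989/7 (P = -(-100*(-81) - 111)/7 = -(8100 - 111)/7 = -1/7*7989 = -7989/7 ≈ -1141.3)
P - h(H(L), w(-11)) = -7989/7 - (18 + 6 + (-4 - 11)/(-11)) = -7989/7 - (18 + 6 - 1/11*(-15)) = -7989/7 - (18 + 6 + 15/11) = -7989/7 - 1*279/11 = -7989/7 - 279/11 = -89832/77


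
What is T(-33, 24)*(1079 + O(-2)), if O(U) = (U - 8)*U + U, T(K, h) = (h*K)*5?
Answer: -4344120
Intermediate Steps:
T(K, h) = 5*K*h (T(K, h) = (K*h)*5 = 5*K*h)
O(U) = U + U*(-8 + U) (O(U) = (-8 + U)*U + U = U*(-8 + U) + U = U + U*(-8 + U))
T(-33, 24)*(1079 + O(-2)) = (5*(-33)*24)*(1079 - 2*(-7 - 2)) = -3960*(1079 - 2*(-9)) = -3960*(1079 + 18) = -3960*1097 = -4344120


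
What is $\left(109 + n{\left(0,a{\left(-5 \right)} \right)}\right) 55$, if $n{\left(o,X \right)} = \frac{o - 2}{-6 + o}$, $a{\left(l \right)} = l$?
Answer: $\frac{18040}{3} \approx 6013.3$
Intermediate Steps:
$n{\left(o,X \right)} = \frac{-2 + o}{-6 + o}$
$\left(109 + n{\left(0,a{\left(-5 \right)} \right)}\right) 55 = \left(109 + \frac{-2 + 0}{-6 + 0}\right) 55 = \left(109 + \frac{1}{-6} \left(-2\right)\right) 55 = \left(109 - - \frac{1}{3}\right) 55 = \left(109 + \frac{1}{3}\right) 55 = \frac{328}{3} \cdot 55 = \frac{18040}{3}$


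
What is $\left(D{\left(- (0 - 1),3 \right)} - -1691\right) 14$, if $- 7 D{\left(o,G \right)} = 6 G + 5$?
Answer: $23628$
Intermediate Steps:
$D{\left(o,G \right)} = - \frac{5}{7} - \frac{6 G}{7}$ ($D{\left(o,G \right)} = - \frac{6 G + 5}{7} = - \frac{5 + 6 G}{7} = - \frac{5}{7} - \frac{6 G}{7}$)
$\left(D{\left(- (0 - 1),3 \right)} - -1691\right) 14 = \left(\left(- \frac{5}{7} - \frac{18}{7}\right) - -1691\right) 14 = \left(\left(- \frac{5}{7} - \frac{18}{7}\right) + 1691\right) 14 = \left(- \frac{23}{7} + 1691\right) 14 = \frac{11814}{7} \cdot 14 = 23628$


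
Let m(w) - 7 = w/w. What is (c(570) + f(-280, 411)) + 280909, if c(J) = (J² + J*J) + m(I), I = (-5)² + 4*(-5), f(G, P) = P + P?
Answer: 931539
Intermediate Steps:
f(G, P) = 2*P
I = 5 (I = 25 - 20 = 5)
m(w) = 8 (m(w) = 7 + w/w = 7 + 1 = 8)
c(J) = 8 + 2*J² (c(J) = (J² + J*J) + 8 = (J² + J²) + 8 = 2*J² + 8 = 8 + 2*J²)
(c(570) + f(-280, 411)) + 280909 = ((8 + 2*570²) + 2*411) + 280909 = ((8 + 2*324900) + 822) + 280909 = ((8 + 649800) + 822) + 280909 = (649808 + 822) + 280909 = 650630 + 280909 = 931539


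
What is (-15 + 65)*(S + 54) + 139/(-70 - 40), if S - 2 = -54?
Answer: 10861/110 ≈ 98.736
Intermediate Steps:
S = -52 (S = 2 - 54 = -52)
(-15 + 65)*(S + 54) + 139/(-70 - 40) = (-15 + 65)*(-52 + 54) + 139/(-70 - 40) = 50*2 + 139/(-110) = 100 + 139*(-1/110) = 100 - 139/110 = 10861/110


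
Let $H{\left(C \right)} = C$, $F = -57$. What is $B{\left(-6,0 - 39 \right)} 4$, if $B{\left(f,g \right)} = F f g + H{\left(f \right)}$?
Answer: $-53376$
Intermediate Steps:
$B{\left(f,g \right)} = f - 57 f g$ ($B{\left(f,g \right)} = - 57 f g + f = f - 57 f g$)
$B{\left(-6,0 - 39 \right)} 4 = - 6 \left(1 - 57 \left(0 - 39\right)\right) 4 = - 6 \left(1 - -2223\right) 4 = - 6 \left(1 + 2223\right) 4 = \left(-6\right) 2224 \cdot 4 = \left(-13344\right) 4 = -53376$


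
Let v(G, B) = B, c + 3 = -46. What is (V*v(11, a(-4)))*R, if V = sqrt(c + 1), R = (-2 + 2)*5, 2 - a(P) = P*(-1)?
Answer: 0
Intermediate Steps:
c = -49 (c = -3 - 46 = -49)
a(P) = 2 + P (a(P) = 2 - P*(-1) = 2 - (-1)*P = 2 + P)
R = 0 (R = 0*5 = 0)
V = 4*I*sqrt(3) (V = sqrt(-49 + 1) = sqrt(-48) = 4*I*sqrt(3) ≈ 6.9282*I)
(V*v(11, a(-4)))*R = ((4*I*sqrt(3))*(2 - 4))*0 = ((4*I*sqrt(3))*(-2))*0 = -8*I*sqrt(3)*0 = 0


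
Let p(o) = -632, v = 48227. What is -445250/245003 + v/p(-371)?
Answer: -12097157681/154841896 ≈ -78.126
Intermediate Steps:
-445250/245003 + v/p(-371) = -445250/245003 + 48227/(-632) = -445250*1/245003 + 48227*(-1/632) = -445250/245003 - 48227/632 = -12097157681/154841896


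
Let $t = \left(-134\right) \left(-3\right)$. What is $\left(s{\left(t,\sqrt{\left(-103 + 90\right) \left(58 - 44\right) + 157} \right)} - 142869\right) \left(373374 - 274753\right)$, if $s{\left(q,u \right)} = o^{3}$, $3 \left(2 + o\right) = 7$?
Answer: $- \frac{380426759902}{27} \approx -1.409 \cdot 10^{10}$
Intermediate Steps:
$o = \frac{1}{3}$ ($o = -2 + \frac{1}{3} \cdot 7 = -2 + \frac{7}{3} = \frac{1}{3} \approx 0.33333$)
$t = 402$
$s{\left(q,u \right)} = \frac{1}{27}$ ($s{\left(q,u \right)} = \left(\frac{1}{3}\right)^{3} = \frac{1}{27}$)
$\left(s{\left(t,\sqrt{\left(-103 + 90\right) \left(58 - 44\right) + 157} \right)} - 142869\right) \left(373374 - 274753\right) = \left(\frac{1}{27} - 142869\right) \left(373374 - 274753\right) = \left(- \frac{3857462}{27}\right) 98621 = - \frac{380426759902}{27}$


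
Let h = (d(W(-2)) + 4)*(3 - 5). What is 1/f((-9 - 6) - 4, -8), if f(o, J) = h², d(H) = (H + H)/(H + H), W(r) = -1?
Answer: 1/100 ≈ 0.010000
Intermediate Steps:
d(H) = 1 (d(H) = (2*H)/((2*H)) = (2*H)*(1/(2*H)) = 1)
h = -10 (h = (1 + 4)*(3 - 5) = 5*(-2) = -10)
f(o, J) = 100 (f(o, J) = (-10)² = 100)
1/f((-9 - 6) - 4, -8) = 1/100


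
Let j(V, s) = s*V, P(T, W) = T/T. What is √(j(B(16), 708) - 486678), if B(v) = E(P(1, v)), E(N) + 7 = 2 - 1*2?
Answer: 3*I*√54626 ≈ 701.17*I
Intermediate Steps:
P(T, W) = 1
E(N) = -7 (E(N) = -7 + (2 - 1*2) = -7 + (2 - 2) = -7 + 0 = -7)
B(v) = -7
j(V, s) = V*s
√(j(B(16), 708) - 486678) = √(-7*708 - 486678) = √(-4956 - 486678) = √(-491634) = 3*I*√54626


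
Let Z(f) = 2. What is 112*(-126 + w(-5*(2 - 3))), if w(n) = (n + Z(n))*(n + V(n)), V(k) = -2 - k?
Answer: -15680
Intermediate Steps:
w(n) = -4 - 2*n (w(n) = (n + 2)*(n + (-2 - n)) = (2 + n)*(-2) = -4 - 2*n)
112*(-126 + w(-5*(2 - 3))) = 112*(-126 + (-4 - (-10)*(2 - 3))) = 112*(-126 + (-4 - (-10)*(-1))) = 112*(-126 + (-4 - 2*5)) = 112*(-126 + (-4 - 10)) = 112*(-126 - 14) = 112*(-140) = -15680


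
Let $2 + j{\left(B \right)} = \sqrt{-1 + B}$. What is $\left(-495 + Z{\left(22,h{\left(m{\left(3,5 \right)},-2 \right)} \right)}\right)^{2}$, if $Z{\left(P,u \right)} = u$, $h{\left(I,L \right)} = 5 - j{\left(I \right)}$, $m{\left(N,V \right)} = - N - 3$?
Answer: $\left(488 + i \sqrt{7}\right)^{2} \approx 2.3814 \cdot 10^{5} + 2582.0 i$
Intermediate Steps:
$m{\left(N,V \right)} = -3 - N$
$j{\left(B \right)} = -2 + \sqrt{-1 + B}$
$h{\left(I,L \right)} = 7 - \sqrt{-1 + I}$ ($h{\left(I,L \right)} = 5 - \left(-2 + \sqrt{-1 + I}\right) = 7 - \sqrt{-1 + I}$)
$\left(-495 + Z{\left(22,h{\left(m{\left(3,5 \right)},-2 \right)} \right)}\right)^{2} = \left(-495 + \left(7 - \sqrt{-1 - 6}\right)\right)^{2} = \left(-495 + \left(7 - \sqrt{-7}\right)\right)^{2} = \left(-495 + \left(7 - i \sqrt{7}\right)\right)^{2} = \left(-488 - i \sqrt{7}\right)^{2}$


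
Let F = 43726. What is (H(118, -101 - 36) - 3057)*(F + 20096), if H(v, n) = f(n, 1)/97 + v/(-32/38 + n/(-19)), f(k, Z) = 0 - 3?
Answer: -206916134196/1067 ≈ -1.9392e+8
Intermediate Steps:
f(k, Z) = -3
H(v, n) = -3/97 + v/(-16/19 - n/19) (H(v, n) = -3/97 + v/(-32/38 + n/(-19)) = -3*1/97 + v/(-32*1/38 + n*(-1/19)) = -3/97 + v/(-16/19 - n/19))
(H(118, -101 - 36) - 3057)*(F + 20096) = ((-48 - 1843*118 - 3*(-101 - 36))/(97*(16 + (-101 - 36))) - 3057)*(43726 + 20096) = ((-48 - 217474 - 3*(-137))/(97*(16 - 137)) - 3057)*63822 = ((1/97)*(-48 - 217474 + 411)/(-121) - 3057)*63822 = ((1/97)*(-1/121)*(-217111) - 3057)*63822 = (217111/11737 - 3057)*63822 = -35662898/11737*63822 = -206916134196/1067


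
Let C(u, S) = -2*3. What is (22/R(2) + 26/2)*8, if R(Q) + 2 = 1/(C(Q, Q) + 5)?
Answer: 136/3 ≈ 45.333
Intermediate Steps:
C(u, S) = -6
R(Q) = -3 (R(Q) = -2 + 1/(-6 + 5) = -2 + 1/(-1) = -2 - 1 = -3)
(22/R(2) + 26/2)*8 = (22/(-3) + 26/2)*8 = (22*(-1/3) + 26*(1/2))*8 = (-22/3 + 13)*8 = (17/3)*8 = 136/3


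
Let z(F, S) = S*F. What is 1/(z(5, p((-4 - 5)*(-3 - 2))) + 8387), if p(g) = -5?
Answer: 1/8362 ≈ 0.00011959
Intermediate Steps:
z(F, S) = F*S
1/(z(5, p((-4 - 5)*(-3 - 2))) + 8387) = 1/(5*(-5) + 8387) = 1/(-25 + 8387) = 1/8362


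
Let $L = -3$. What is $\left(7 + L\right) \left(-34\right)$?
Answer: $-136$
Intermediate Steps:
$\left(7 + L\right) \left(-34\right) = \left(7 - 3\right) \left(-34\right) = 4 \left(-34\right) = -136$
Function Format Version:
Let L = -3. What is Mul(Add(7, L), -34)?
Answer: -136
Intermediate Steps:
Mul(Add(7, L), -34) = Mul(Add(7, -3), -34) = Mul(4, -34) = -136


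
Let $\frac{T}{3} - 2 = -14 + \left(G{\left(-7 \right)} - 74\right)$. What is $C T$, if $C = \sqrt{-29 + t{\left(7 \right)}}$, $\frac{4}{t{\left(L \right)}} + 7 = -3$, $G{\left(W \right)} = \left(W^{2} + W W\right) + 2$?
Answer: $\frac{294 i \sqrt{15}}{5} \approx 227.73 i$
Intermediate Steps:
$G{\left(W \right)} = 2 + 2 W^{2}$ ($G{\left(W \right)} = \left(W^{2} + W^{2}\right) + 2 = 2 W^{2} + 2 = 2 + 2 W^{2}$)
$t{\left(L \right)} = - \frac{2}{5}$ ($t{\left(L \right)} = \frac{4}{-7 - 3} = \frac{4}{-10} = 4 \left(- \frac{1}{10}\right) = - \frac{2}{5}$)
$C = \frac{7 i \sqrt{15}}{5}$ ($C = \sqrt{-29 - \frac{2}{5}} = \sqrt{- \frac{147}{5}} = \frac{7 i \sqrt{15}}{5} \approx 5.4222 i$)
$T = 42$ ($T = 6 + 3 \left(-14 + \left(\left(2 + 2 \left(-7\right)^{2}\right) - 74\right)\right) = 6 + 3 \left(-14 + \left(\left(2 + 2 \cdot 49\right) - 74\right)\right) = 6 + 3 \left(-14 + \left(\left(2 + 98\right) - 74\right)\right) = 6 + 3 \left(-14 + \left(100 - 74\right)\right) = 6 + 3 \left(-14 + 26\right) = 6 + 3 \cdot 12 = 6 + 36 = 42$)
$C T = \frac{7 i \sqrt{15}}{5} \cdot 42 = \frac{294 i \sqrt{15}}{5}$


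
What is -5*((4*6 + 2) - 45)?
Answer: 95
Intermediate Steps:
-5*((4*6 + 2) - 45) = -5*((24 + 2) - 45) = -5*(26 - 45) = -5*(-19) = 95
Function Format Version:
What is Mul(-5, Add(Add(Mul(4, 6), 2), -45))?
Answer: 95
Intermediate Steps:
Mul(-5, Add(Add(Mul(4, 6), 2), -45)) = Mul(-5, Add(Add(24, 2), -45)) = Mul(-5, Add(26, -45)) = Mul(-5, -19) = 95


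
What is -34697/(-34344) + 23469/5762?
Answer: 502971725/98945064 ≈ 5.0833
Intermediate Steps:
-34697/(-34344) + 23469/5762 = -34697*(-1/34344) + 23469*(1/5762) = 34697/34344 + 23469/5762 = 502971725/98945064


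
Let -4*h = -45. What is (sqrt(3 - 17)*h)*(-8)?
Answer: -90*I*sqrt(14) ≈ -336.75*I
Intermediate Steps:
h = 45/4 (h = -1/4*(-45) = 45/4 ≈ 11.250)
(sqrt(3 - 17)*h)*(-8) = (sqrt(3 - 17)*(45/4))*(-8) = (sqrt(-14)*(45/4))*(-8) = ((I*sqrt(14))*(45/4))*(-8) = (45*I*sqrt(14)/4)*(-8) = -90*I*sqrt(14)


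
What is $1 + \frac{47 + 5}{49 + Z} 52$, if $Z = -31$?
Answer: $\frac{1361}{9} \approx 151.22$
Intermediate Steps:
$1 + \frac{47 + 5}{49 + Z} 52 = 1 + \frac{47 + 5}{49 - 31} \cdot 52 = 1 + \frac{52}{18} \cdot 52 = 1 + 52 \cdot \frac{1}{18} \cdot 52 = 1 + \frac{26}{9} \cdot 52 = 1 + \frac{1352}{9} = \frac{1361}{9}$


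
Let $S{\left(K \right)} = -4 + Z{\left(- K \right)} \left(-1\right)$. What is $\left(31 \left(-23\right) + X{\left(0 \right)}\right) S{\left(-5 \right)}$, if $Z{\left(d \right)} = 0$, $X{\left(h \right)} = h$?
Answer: $2852$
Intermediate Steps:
$S{\left(K \right)} = -4$ ($S{\left(K \right)} = -4 + 0 \left(-1\right) = -4 + 0 = -4$)
$\left(31 \left(-23\right) + X{\left(0 \right)}\right) S{\left(-5 \right)} = \left(31 \left(-23\right) + 0\right) \left(-4\right) = \left(-713 + 0\right) \left(-4\right) = \left(-713\right) \left(-4\right) = 2852$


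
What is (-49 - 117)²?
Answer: 27556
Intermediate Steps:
(-49 - 117)² = (-166)² = 27556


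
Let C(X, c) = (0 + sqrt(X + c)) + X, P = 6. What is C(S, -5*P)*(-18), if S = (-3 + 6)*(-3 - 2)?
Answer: 270 - 54*I*sqrt(5) ≈ 270.0 - 120.75*I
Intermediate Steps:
S = -15 (S = 3*(-5) = -15)
C(X, c) = X + sqrt(X + c) (C(X, c) = sqrt(X + c) + X = X + sqrt(X + c))
C(S, -5*P)*(-18) = (-15 + sqrt(-15 - 5*6))*(-18) = (-15 + sqrt(-15 - 30))*(-18) = (-15 + sqrt(-45))*(-18) = (-15 + 3*I*sqrt(5))*(-18) = 270 - 54*I*sqrt(5)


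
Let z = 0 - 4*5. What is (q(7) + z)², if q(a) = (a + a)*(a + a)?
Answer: 30976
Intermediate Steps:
q(a) = 4*a² (q(a) = (2*a)*(2*a) = 4*a²)
z = -20 (z = 0 - 20 = -20)
(q(7) + z)² = (4*7² - 20)² = (4*49 - 20)² = (196 - 20)² = 176² = 30976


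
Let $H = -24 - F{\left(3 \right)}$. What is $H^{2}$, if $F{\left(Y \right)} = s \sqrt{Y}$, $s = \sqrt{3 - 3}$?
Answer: $576$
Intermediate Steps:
$s = 0$ ($s = \sqrt{0} = 0$)
$F{\left(Y \right)} = 0$ ($F{\left(Y \right)} = 0 \sqrt{Y} = 0$)
$H = -24$ ($H = -24 - 0 = -24 + 0 = -24$)
$H^{2} = \left(-24\right)^{2} = 576$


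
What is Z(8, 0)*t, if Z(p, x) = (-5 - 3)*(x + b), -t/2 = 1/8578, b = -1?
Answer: -8/4289 ≈ -0.0018652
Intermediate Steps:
t = -1/4289 (t = -2/8578 = -2*1/8578 = -1/4289 ≈ -0.00023315)
Z(p, x) = 8 - 8*x (Z(p, x) = (-5 - 3)*(x - 1) = -8*(-1 + x) = 8 - 8*x)
Z(8, 0)*t = (8 - 8*0)*(-1/4289) = (8 + 0)*(-1/4289) = 8*(-1/4289) = -8/4289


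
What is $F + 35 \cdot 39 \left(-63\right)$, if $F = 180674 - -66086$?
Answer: $160765$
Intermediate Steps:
$F = 246760$ ($F = 180674 + 66086 = 246760$)
$F + 35 \cdot 39 \left(-63\right) = 246760 + 35 \cdot 39 \left(-63\right) = 246760 + 1365 \left(-63\right) = 246760 - 85995 = 160765$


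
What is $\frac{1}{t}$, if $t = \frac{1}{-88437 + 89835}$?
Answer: $1398$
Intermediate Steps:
$t = \frac{1}{1398} \approx 0.00071531$
$\frac{1}{t} = \frac{1}{\frac{1}{1398}} = 1398$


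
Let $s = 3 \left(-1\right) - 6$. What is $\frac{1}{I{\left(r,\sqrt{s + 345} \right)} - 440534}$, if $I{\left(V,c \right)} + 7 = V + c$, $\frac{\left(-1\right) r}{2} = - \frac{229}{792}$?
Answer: $- \frac{9869112396}{4347742929380839} - \frac{627264 \sqrt{21}}{30434200505665873} \approx -2.27 \cdot 10^{-6}$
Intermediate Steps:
$s = -9$ ($s = -3 - 6 = -9$)
$r = \frac{229}{396}$ ($r = - 2 \left(- \frac{229}{792}\right) = - 2 \left(\left(-229\right) \frac{1}{792}\right) = \left(-2\right) \left(- \frac{229}{792}\right) = \frac{229}{396} \approx 0.57828$)
$I{\left(V,c \right)} = -7 + V + c$ ($I{\left(V,c \right)} = -7 + \left(V + c\right) = -7 + V + c$)
$\frac{1}{I{\left(r,\sqrt{s + 345} \right)} - 440534} = \frac{1}{\left(-7 + \frac{229}{396} + \sqrt{-9 + 345}\right) - 440534} = \frac{1}{\left(-7 + \frac{229}{396} + \sqrt{336}\right) - 440534} = \frac{1}{\left(-7 + \frac{229}{396} + 4 \sqrt{21}\right) - 440534} = \frac{1}{\left(- \frac{2543}{396} + 4 \sqrt{21}\right) - 440534} = \frac{1}{- \frac{174454007}{396} + 4 \sqrt{21}}$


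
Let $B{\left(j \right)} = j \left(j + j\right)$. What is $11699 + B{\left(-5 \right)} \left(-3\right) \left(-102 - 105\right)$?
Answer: $42749$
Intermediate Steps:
$B{\left(j \right)} = 2 j^{2}$ ($B{\left(j \right)} = j 2 j = 2 j^{2}$)
$11699 + B{\left(-5 \right)} \left(-3\right) \left(-102 - 105\right) = 11699 + 2 \left(-5\right)^{2} \left(-3\right) \left(-102 - 105\right) = 11699 + 2 \cdot 25 \left(-3\right) \left(-207\right) = 11699 + 50 \left(-3\right) \left(-207\right) = 11699 - -31050 = 11699 + 31050 = 42749$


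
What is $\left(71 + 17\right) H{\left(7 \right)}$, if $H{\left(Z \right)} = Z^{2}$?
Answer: $4312$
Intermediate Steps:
$\left(71 + 17\right) H{\left(7 \right)} = \left(71 + 17\right) 7^{2} = 88 \cdot 49 = 4312$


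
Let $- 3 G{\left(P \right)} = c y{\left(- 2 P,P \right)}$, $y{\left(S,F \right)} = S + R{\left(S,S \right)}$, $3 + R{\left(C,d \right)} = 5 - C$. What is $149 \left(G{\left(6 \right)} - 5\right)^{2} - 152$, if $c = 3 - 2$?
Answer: $\frac{41693}{9} \approx 4632.6$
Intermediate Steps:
$R{\left(C,d \right)} = 2 - C$ ($R{\left(C,d \right)} = -3 - \left(-5 + C\right) = 2 - C$)
$y{\left(S,F \right)} = 2$ ($y{\left(S,F \right)} = S - \left(-2 + S\right) = 2$)
$c = 1$
$G{\left(P \right)} = - \frac{2}{3}$ ($G{\left(P \right)} = - \frac{1 \cdot 2}{3} = \left(- \frac{1}{3}\right) 2 = - \frac{2}{3}$)
$149 \left(G{\left(6 \right)} - 5\right)^{2} - 152 = 149 \left(- \frac{2}{3} - 5\right)^{2} - 152 = 149 \left(- \frac{17}{3}\right)^{2} - 152 = 149 \cdot \frac{289}{9} - 152 = \frac{43061}{9} - 152 = \frac{41693}{9}$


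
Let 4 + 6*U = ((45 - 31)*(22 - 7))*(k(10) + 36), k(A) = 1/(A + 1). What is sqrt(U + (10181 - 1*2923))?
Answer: sqrt(9278841)/33 ≈ 92.307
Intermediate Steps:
k(A) = 1/(1 + A)
U = 41663/33 (U = -2/3 + (((45 - 31)*(22 - 7))*(1/(1 + 10) + 36))/6 = -2/3 + ((14*15)*(1/11 + 36))/6 = -2/3 + (210*(1/11 + 36))/6 = -2/3 + (210*(397/11))/6 = -2/3 + (1/6)*(83370/11) = -2/3 + 13895/11 = 41663/33 ≈ 1262.5)
sqrt(U + (10181 - 1*2923)) = sqrt(41663/33 + (10181 - 1*2923)) = sqrt(41663/33 + (10181 - 2923)) = sqrt(41663/33 + 7258) = sqrt(281177/33) = sqrt(9278841)/33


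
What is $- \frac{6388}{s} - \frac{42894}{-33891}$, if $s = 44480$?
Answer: $\frac{140952451}{125622640} \approx 1.122$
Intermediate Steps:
$- \frac{6388}{s} - \frac{42894}{-33891} = - \frac{6388}{44480} - \frac{42894}{-33891} = \left(-6388\right) \frac{1}{44480} - - \frac{14298}{11297} = - \frac{1597}{11120} + \frac{14298}{11297} = \frac{140952451}{125622640}$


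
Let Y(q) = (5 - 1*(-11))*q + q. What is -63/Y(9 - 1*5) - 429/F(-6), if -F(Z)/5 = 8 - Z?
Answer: 12381/2380 ≈ 5.2021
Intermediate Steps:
F(Z) = -40 + 5*Z (F(Z) = -5*(8 - Z) = -40 + 5*Z)
Y(q) = 17*q (Y(q) = (5 + 11)*q + q = 16*q + q = 17*q)
-63/Y(9 - 1*5) - 429/F(-6) = -63*1/(17*(9 - 1*5)) - 429/(-40 + 5*(-6)) = -63*1/(17*(9 - 5)) - 429/(-40 - 30) = -63/(17*4) - 429/(-70) = -63/68 - 429*(-1/70) = -63*1/68 + 429/70 = -63/68 + 429/70 = 12381/2380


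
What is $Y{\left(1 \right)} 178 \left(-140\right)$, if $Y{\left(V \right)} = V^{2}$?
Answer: $-24920$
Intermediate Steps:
$Y{\left(1 \right)} 178 \left(-140\right) = 1^{2} \cdot 178 \left(-140\right) = 1 \cdot 178 \left(-140\right) = 178 \left(-140\right) = -24920$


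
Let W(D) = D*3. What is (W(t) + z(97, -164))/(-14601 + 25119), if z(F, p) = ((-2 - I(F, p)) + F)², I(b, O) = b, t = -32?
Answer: -46/5259 ≈ -0.0087469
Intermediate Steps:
W(D) = 3*D
z(F, p) = 4 (z(F, p) = ((-2 - F) + F)² = (-2)² = 4)
(W(t) + z(97, -164))/(-14601 + 25119) = (3*(-32) + 4)/(-14601 + 25119) = (-96 + 4)/10518 = -92*1/10518 = -46/5259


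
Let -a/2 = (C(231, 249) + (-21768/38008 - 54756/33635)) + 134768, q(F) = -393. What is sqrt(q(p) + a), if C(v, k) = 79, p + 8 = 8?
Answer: I*sqrt(7176722285269899705)/5154835 ≈ 519.69*I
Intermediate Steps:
p = 0 (p = -8 + 8 = 0)
a = -43096366852008/159799885 (a = -2*((79 + (-21768/38008 - 54756/33635)) + 134768) = -2*((79 + (-21768*1/38008 - 54756*1/33635)) + 134768) = -2*((79 + (-2721/4751 - 54756/33635)) + 134768) = -2*((79 - 351666591/159799885) + 134768) = -2*(12272524324/159799885 + 134768) = -2*21548183426004/159799885 = -43096366852008/159799885 ≈ -2.6969e+5)
sqrt(q(p) + a) = sqrt(-393 - 43096366852008/159799885) = sqrt(-43159168206813/159799885) = I*sqrt(7176722285269899705)/5154835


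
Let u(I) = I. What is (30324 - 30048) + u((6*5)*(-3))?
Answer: 186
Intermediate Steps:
(30324 - 30048) + u((6*5)*(-3)) = (30324 - 30048) + (6*5)*(-3) = 276 + 30*(-3) = 276 - 90 = 186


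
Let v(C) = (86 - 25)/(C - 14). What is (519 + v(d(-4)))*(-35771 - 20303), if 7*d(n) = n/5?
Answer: -7128435287/247 ≈ -2.8860e+7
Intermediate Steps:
d(n) = n/35 (d(n) = (n/5)/7 = n/35)
v(C) = 61/(-14 + C)
(519 + v(d(-4)))*(-35771 - 20303) = (519 + 61/(-14 + (1/35)*(-4)))*(-35771 - 20303) = (519 + 61/(-14 - 4/35))*(-56074) = (519 + 61/(-494/35))*(-56074) = (519 + 61*(-35/494))*(-56074) = (519 - 2135/494)*(-56074) = (254251/494)*(-56074) = -7128435287/247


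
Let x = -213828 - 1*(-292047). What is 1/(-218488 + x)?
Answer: -1/140269 ≈ -7.1292e-6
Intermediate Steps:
x = 78219 (x = -213828 + 292047 = 78219)
1/(-218488 + x) = 1/(-218488 + 78219) = 1/(-140269) = -1/140269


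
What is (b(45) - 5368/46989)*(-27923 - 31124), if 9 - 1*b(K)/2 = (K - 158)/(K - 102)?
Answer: -733860207176/892791 ≈ -8.2198e+5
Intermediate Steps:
b(K) = 18 - 2*(-158 + K)/(-102 + K) (b(K) = 18 - 2*(K - 158)/(K - 102) = 18 - 2*(-158 + K)/(-102 + K))
(b(45) - 5368/46989)*(-27923 - 31124) = (16*(-95 + 45)/(-102 + 45) - 5368/46989)*(-27923 - 31124) = (16*(-50)/(-57) - 5368*1/46989)*(-59047) = (16*(-1/57)*(-50) - 5368/46989)*(-59047) = (800/57 - 5368/46989)*(-59047) = (12428408/892791)*(-59047) = -733860207176/892791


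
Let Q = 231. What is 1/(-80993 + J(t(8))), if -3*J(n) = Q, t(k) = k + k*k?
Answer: -1/81070 ≈ -1.2335e-5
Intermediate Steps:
t(k) = k + k²
J(n) = -77 (J(n) = -⅓*231 = -77)
1/(-80993 + J(t(8))) = 1/(-80993 - 77) = 1/(-81070) = -1/81070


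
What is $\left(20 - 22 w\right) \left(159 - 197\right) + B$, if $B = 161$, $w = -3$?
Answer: $-3107$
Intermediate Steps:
$\left(20 - 22 w\right) \left(159 - 197\right) + B = \left(20 - -66\right) \left(159 - 197\right) + 161 = \left(20 + 66\right) \left(-38\right) + 161 = 86 \left(-38\right) + 161 = -3268 + 161 = -3107$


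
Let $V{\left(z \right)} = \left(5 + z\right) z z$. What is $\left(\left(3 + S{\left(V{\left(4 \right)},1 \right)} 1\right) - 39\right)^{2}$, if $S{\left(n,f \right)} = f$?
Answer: $1225$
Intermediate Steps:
$V{\left(z \right)} = z^{2} \left(5 + z\right)$ ($V{\left(z \right)} = z \left(5 + z\right) z = z^{2} \left(5 + z\right)$)
$\left(\left(3 + S{\left(V{\left(4 \right)},1 \right)} 1\right) - 39\right)^{2} = \left(\left(3 + 1 \cdot 1\right) - 39\right)^{2} = \left(\left(3 + 1\right) - 39\right)^{2} = \left(4 - 39\right)^{2} = \left(-35\right)^{2} = 1225$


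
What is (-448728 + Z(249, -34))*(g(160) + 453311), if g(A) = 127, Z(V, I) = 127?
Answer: -203412740238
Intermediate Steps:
(-448728 + Z(249, -34))*(g(160) + 453311) = (-448728 + 127)*(127 + 453311) = -448601*453438 = -203412740238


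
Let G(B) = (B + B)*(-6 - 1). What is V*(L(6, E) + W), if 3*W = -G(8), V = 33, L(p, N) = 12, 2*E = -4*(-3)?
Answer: 1628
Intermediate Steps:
G(B) = -14*B (G(B) = (2*B)*(-7) = -14*B)
E = 6 (E = (-4*(-3))/2 = (1/2)*12 = 6)
W = 112/3 (W = (-(-14)*8)/3 = (-1*(-112))/3 = (1/3)*112 = 112/3 ≈ 37.333)
V*(L(6, E) + W) = 33*(12 + 112/3) = 33*(148/3) = 1628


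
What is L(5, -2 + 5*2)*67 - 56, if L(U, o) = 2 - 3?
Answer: -123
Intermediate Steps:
L(U, o) = -1
L(5, -2 + 5*2)*67 - 56 = -1*67 - 56 = -67 - 56 = -123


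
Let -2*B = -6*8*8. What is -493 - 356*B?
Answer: -68845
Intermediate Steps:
B = 192 (B = -(-6*8)*8/2 = -(-24)*8 = -1/2*(-384) = 192)
-493 - 356*B = -493 - 356*192 = -493 - 68352 = -68845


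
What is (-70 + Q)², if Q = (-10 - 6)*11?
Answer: 60516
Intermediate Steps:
Q = -176 (Q = -16*11 = -176)
(-70 + Q)² = (-70 - 176)² = (-246)² = 60516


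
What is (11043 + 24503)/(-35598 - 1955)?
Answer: -35546/37553 ≈ -0.94656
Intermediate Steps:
(11043 + 24503)/(-35598 - 1955) = 35546/(-37553) = 35546*(-1/37553) = -35546/37553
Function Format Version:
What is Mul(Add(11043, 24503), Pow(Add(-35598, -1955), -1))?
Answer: Rational(-35546, 37553) ≈ -0.94656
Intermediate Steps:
Mul(Add(11043, 24503), Pow(Add(-35598, -1955), -1)) = Mul(35546, Pow(-37553, -1)) = Mul(35546, Rational(-1, 37553)) = Rational(-35546, 37553)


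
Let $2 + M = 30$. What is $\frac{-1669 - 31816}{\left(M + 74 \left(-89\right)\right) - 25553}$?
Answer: $\frac{33485}{32111} \approx 1.0428$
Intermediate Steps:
$M = 28$ ($M = -2 + 30 = 28$)
$\frac{-1669 - 31816}{\left(M + 74 \left(-89\right)\right) - 25553} = \frac{-1669 - 31816}{\left(28 + 74 \left(-89\right)\right) - 25553} = - \frac{33485}{\left(28 - 6586\right) - 25553} = - \frac{33485}{-6558 - 25553} = - \frac{33485}{-32111} = \left(-33485\right) \left(- \frac{1}{32111}\right) = \frac{33485}{32111}$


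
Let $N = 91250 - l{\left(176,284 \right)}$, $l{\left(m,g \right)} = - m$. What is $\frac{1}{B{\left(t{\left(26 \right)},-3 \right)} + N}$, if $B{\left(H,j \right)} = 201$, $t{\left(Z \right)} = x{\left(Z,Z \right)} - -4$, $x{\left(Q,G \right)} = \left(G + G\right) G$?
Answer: $\frac{1}{91627} \approx 1.0914 \cdot 10^{-5}$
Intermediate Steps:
$x{\left(Q,G \right)} = 2 G^{2}$ ($x{\left(Q,G \right)} = 2 G G = 2 G^{2}$)
$t{\left(Z \right)} = 4 + 2 Z^{2}$ ($t{\left(Z \right)} = 2 Z^{2} - -4 = 2 Z^{2} + 4 = 4 + 2 Z^{2}$)
$N = 91426$ ($N = 91250 - \left(-1\right) 176 = 91250 - -176 = 91250 + 176 = 91426$)
$\frac{1}{B{\left(t{\left(26 \right)},-3 \right)} + N} = \frac{1}{201 + 91426} = \frac{1}{91627}$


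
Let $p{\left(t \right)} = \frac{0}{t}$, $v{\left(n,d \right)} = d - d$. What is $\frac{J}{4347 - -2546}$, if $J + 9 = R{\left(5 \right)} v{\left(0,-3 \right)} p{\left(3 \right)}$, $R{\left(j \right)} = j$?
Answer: $- \frac{9}{6893} \approx -0.0013057$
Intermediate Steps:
$v{\left(n,d \right)} = 0$
$p{\left(t \right)} = 0$
$J = -9$ ($J = -9 + 5 \cdot 0 \cdot 0 = -9 + 0 \cdot 0 = -9 + 0 = -9$)
$\frac{J}{4347 - -2546} = - \frac{9}{4347 - -2546} = - \frac{9}{4347 + 2546} = - \frac{9}{6893}$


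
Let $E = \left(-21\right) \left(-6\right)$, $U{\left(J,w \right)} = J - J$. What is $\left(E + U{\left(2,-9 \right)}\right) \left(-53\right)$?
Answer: $-6678$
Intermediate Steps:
$U{\left(J,w \right)} = 0$
$E = 126$
$\left(E + U{\left(2,-9 \right)}\right) \left(-53\right) = \left(126 + 0\right) \left(-53\right) = 126 \left(-53\right) = -6678$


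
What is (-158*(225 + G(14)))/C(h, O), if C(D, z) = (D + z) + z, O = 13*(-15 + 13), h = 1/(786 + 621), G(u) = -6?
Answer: 48685014/73163 ≈ 665.43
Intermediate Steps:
h = 1/1407 ≈ 0.00071073
O = -26 (O = 13*(-2) = -26)
C(D, z) = D + 2*z
(-158*(225 + G(14)))/C(h, O) = (-158*(225 - 6))/(1/1407 + 2*(-26)) = (-158*219)/(1/1407 - 52) = -34602/(-73163/1407) = -34602*(-1407/73163) = 48685014/73163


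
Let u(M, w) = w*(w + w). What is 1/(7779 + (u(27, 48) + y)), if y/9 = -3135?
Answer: -1/15828 ≈ -6.3179e-5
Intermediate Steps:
y = -28215 (y = 9*(-3135) = -28215)
u(M, w) = 2*w² (u(M, w) = w*(2*w) = 2*w²)
1/(7779 + (u(27, 48) + y)) = 1/(7779 + (2*48² - 28215)) = 1/(7779 + (2*2304 - 28215)) = 1/(7779 + (4608 - 28215)) = 1/(7779 - 23607) = 1/(-15828) = -1/15828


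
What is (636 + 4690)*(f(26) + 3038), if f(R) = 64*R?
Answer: 25042852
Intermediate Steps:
(636 + 4690)*(f(26) + 3038) = (636 + 4690)*(64*26 + 3038) = 5326*(1664 + 3038) = 5326*4702 = 25042852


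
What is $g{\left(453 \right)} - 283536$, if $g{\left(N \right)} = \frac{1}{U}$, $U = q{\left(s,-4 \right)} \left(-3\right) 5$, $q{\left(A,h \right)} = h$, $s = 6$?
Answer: $- \frac{17012159}{60} \approx -2.8354 \cdot 10^{5}$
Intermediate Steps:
$U = 60$ ($U = \left(-4\right) \left(-3\right) 5 = 12 \cdot 5 = 60$)
$g{\left(N \right)} = \frac{1}{60}$
$g{\left(453 \right)} - 283536 = \frac{1}{60} - 283536 = - \frac{17012159}{60}$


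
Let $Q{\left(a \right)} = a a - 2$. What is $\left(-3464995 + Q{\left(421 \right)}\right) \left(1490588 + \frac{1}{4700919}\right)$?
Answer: $- \frac{23037745044264532988}{4700919} \approx -4.9007 \cdot 10^{12}$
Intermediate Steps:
$Q{\left(a \right)} = -2 + a^{2}$ ($Q{\left(a \right)} = a^{2} - 2 = -2 + a^{2}$)
$\left(-3464995 + Q{\left(421 \right)}\right) \left(1490588 + \frac{1}{4700919}\right) = \left(-3464995 - \left(2 - 421^{2}\right)\right) \left(1490588 + \frac{1}{4700919}\right) = \left(-3464995 + \left(-2 + 177241\right)\right) \left(1490588 + \frac{1}{4700919}\right) = \left(-3464995 + 177239\right) \frac{7007133450373}{4700919} = \left(-3287756\right) \frac{7007133450373}{4700919} = - \frac{23037745044264532988}{4700919}$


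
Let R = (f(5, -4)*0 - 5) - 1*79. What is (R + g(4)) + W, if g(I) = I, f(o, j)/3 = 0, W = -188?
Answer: -268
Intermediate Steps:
f(o, j) = 0 (f(o, j) = 3*0 = 0)
R = -84 (R = (0*0 - 5) - 1*79 = (0 - 5) - 79 = -5 - 79 = -84)
(R + g(4)) + W = (-84 + 4) - 188 = -80 - 188 = -268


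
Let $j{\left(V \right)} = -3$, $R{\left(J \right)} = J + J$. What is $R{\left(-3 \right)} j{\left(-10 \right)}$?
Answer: $18$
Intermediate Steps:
$R{\left(J \right)} = 2 J$
$R{\left(-3 \right)} j{\left(-10 \right)} = 2 \left(-3\right) \left(-3\right) = \left(-6\right) \left(-3\right) = 18$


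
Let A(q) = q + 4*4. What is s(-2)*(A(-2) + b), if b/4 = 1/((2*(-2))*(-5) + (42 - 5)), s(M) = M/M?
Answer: 802/57 ≈ 14.070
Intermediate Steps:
s(M) = 1
b = 4/57 (b = 4/((2*(-2))*(-5) + (42 - 5)) = 4/(-4*(-5) + 37) = 4/(20 + 37) = 4/57 ≈ 0.070175)
A(q) = 16 + q (A(q) = q + 16 = 16 + q)
s(-2)*(A(-2) + b) = 1*((16 - 2) + 4/57) = 1*(14 + 4/57) = 1*(802/57) = 802/57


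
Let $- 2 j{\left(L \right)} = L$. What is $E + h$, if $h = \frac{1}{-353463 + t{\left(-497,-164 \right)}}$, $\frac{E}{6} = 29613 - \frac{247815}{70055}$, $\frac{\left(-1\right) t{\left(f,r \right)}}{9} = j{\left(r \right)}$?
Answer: $\frac{881659093271069}{4962710211} \approx 1.7766 \cdot 10^{5}$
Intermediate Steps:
$j{\left(L \right)} = - \frac{L}{2}$
$t{\left(f,r \right)} = \frac{9 r}{2}$ ($t{\left(f,r \right)} = - 9 \left(- \frac{r}{2}\right) = \frac{9 r}{2}$)
$E = \frac{2489149080}{14011}$ ($E = 6 \left(29613 - \frac{247815}{70055}\right) = 6 \left(29613 - \frac{49563}{14011}\right) = 6 \cdot \frac{414858180}{14011} = \frac{2489149080}{14011} \approx 1.7766 \cdot 10^{5}$)
$h = - \frac{1}{354201}$ ($h = \frac{1}{-353463 + \frac{9}{2} \left(-164\right)} = \frac{1}{-353463 - 738} = \frac{1}{-354201} = - \frac{1}{354201} \approx -2.8233 \cdot 10^{-6}$)
$E + h = \frac{2489149080}{14011} - \frac{1}{354201} = \frac{881659093271069}{4962710211}$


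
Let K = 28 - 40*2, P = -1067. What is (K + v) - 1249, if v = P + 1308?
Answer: -1060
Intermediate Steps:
v = 241 (v = -1067 + 1308 = 241)
K = -52 (K = 28 - 8*10 = 28 - 80 = -52)
(K + v) - 1249 = (-52 + 241) - 1249 = 189 - 1249 = -1060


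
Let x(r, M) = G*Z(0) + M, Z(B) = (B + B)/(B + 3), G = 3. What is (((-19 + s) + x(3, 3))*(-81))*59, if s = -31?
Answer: 224613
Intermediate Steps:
Z(B) = 2*B/(3 + B) (Z(B) = (2*B)/(3 + B) = 2*B/(3 + B))
x(r, M) = M (x(r, M) = 3*(2*0/(3 + 0)) + M = 3*(2*0/3) + M = 3*(2*0*(1/3)) + M = 3*0 + M = 0 + M = M)
(((-19 + s) + x(3, 3))*(-81))*59 = (((-19 - 31) + 3)*(-81))*59 = ((-50 + 3)*(-81))*59 = -47*(-81)*59 = 3807*59 = 224613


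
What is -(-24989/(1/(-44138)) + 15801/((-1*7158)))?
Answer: -2631673248785/2386 ≈ -1.1030e+9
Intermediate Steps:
-(-24989/(1/(-44138)) + 15801/((-1*7158))) = -(-24989/(-1/44138) + 15801/(-7158)) = -(-24989*(-44138) + 15801*(-1/7158)) = -(1102964482 - 5267/2386) = -1*2631673248785/2386 = -2631673248785/2386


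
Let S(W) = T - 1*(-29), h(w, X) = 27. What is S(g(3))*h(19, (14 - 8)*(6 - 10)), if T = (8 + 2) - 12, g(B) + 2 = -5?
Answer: 729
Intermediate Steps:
g(B) = -7 (g(B) = -2 - 5 = -7)
T = -2 (T = 10 - 12 = -2)
S(W) = 27 (S(W) = -2 - 1*(-29) = -2 + 29 = 27)
S(g(3))*h(19, (14 - 8)*(6 - 10)) = 27*27 = 729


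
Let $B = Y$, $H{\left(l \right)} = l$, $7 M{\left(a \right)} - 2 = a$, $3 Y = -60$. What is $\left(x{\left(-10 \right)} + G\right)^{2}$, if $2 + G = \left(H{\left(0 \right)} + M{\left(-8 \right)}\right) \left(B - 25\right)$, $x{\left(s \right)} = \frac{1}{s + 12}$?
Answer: $\frac{269361}{196} \approx 1374.3$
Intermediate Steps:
$Y = -20$ ($Y = \frac{1}{3} \left(-60\right) = -20$)
$M{\left(a \right)} = \frac{2}{7} + \frac{a}{7}$
$x{\left(s \right)} = \frac{1}{12 + s}$
$B = -20$
$G = \frac{256}{7}$ ($G = -2 + \left(0 + \left(\frac{2}{7} + \frac{1}{7} \left(-8\right)\right)\right) \left(-20 - 25\right) = -2 + \left(0 + \left(\frac{2}{7} - \frac{8}{7}\right)\right) \left(-45\right) = -2 + \left(0 - \frac{6}{7}\right) \left(-45\right) = -2 - - \frac{270}{7} = -2 + \frac{270}{7} = \frac{256}{7} \approx 36.571$)
$\left(x{\left(-10 \right)} + G\right)^{2} = \left(\frac{1}{12 - 10} + \frac{256}{7}\right)^{2} = \left(\frac{1}{2} + \frac{256}{7}\right)^{2} = \left(\frac{519}{14}\right)^{2} = \frac{269361}{196}$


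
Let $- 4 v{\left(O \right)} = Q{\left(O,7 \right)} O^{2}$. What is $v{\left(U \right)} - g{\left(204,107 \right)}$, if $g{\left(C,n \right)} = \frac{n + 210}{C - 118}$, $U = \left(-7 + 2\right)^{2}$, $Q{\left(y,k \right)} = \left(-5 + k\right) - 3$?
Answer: $\frac{26241}{172} \approx 152.56$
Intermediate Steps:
$Q{\left(y,k \right)} = -8 + k$
$U = 25$ ($U = \left(-5\right)^{2} = 25$)
$v{\left(O \right)} = \frac{O^{2}}{4}$ ($v{\left(O \right)} = - \frac{\left(-8 + 7\right) O^{2}}{4} = - \frac{\left(-1\right) O^{2}}{4} = \frac{O^{2}}{4}$)
$g{\left(C,n \right)} = \frac{210 + n}{-118 + C}$
$v{\left(U \right)} - g{\left(204,107 \right)} = \frac{25^{2}}{4} - \frac{210 + 107}{-118 + 204} = \frac{1}{4} \cdot 625 - \frac{1}{86} \cdot 317 = \frac{625}{4} - \frac{1}{86} \cdot 317 = \frac{625}{4} - \frac{317}{86} = \frac{26241}{172}$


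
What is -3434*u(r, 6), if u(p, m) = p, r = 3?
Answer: -10302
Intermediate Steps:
-3434*u(r, 6) = -3434*3 = -10302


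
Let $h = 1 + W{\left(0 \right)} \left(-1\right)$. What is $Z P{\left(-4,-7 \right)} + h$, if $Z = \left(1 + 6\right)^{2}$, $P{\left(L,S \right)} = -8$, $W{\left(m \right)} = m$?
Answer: $-391$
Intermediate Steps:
$h = 1$ ($h = 1 + 0 \left(-1\right) = 1 + 0 = 1$)
$Z = 49$ ($Z = 7^{2} = 49$)
$Z P{\left(-4,-7 \right)} + h = 49 \left(-8\right) + 1 = -392 + 1 = -391$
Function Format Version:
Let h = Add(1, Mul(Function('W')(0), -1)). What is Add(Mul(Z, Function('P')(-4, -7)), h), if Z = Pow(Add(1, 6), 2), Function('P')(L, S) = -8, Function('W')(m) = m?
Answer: -391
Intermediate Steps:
h = 1 (h = Add(1, Mul(0, -1)) = Add(1, 0) = 1)
Z = 49 (Z = Pow(7, 2) = 49)
Add(Mul(Z, Function('P')(-4, -7)), h) = Add(Mul(49, -8), 1) = Add(-392, 1) = -391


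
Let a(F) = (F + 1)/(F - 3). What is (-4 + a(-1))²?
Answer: 16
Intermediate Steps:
a(F) = (1 + F)/(-3 + F)
(-4 + a(-1))² = (-4 + (1 - 1)/(-3 - 1))² = (-4 + 0/(-4))² = (-4 - ¼*0)² = (-4 + 0)² = (-4)² = 16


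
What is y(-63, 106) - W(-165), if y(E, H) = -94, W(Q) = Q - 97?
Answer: 168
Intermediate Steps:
W(Q) = -97 + Q
y(-63, 106) - W(-165) = -94 - (-97 - 165) = -94 - 1*(-262) = -94 + 262 = 168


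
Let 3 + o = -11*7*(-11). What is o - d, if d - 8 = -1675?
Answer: 2511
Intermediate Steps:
d = -1667 (d = 8 - 1675 = -1667)
o = 844 (o = -3 - 11*7*(-11) = -3 - 77*(-11) = -3 + 847 = 844)
o - d = 844 - 1*(-1667) = 844 + 1667 = 2511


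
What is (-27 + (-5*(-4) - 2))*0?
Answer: 0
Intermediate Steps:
(-27 + (-5*(-4) - 2))*0 = (-27 + (20 - 2))*0 = (-27 + 18)*0 = -9*0 = 0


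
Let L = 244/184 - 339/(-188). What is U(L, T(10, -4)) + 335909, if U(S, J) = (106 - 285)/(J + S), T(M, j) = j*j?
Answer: 27783938939/82715 ≈ 3.3590e+5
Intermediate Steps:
T(M, j) = j**2
L = 13531/4324 (L = 244*(1/184) - 339*(-1/188) = 61/46 + 339/188 = 13531/4324 ≈ 3.1293)
U(S, J) = -179/(J + S)
U(L, T(10, -4)) + 335909 = -179/((-4)**2 + 13531/4324) + 335909 = -179/(16 + 13531/4324) + 335909 = -179/82715/4324 + 335909 = -179*4324/82715 + 335909 = -773996/82715 + 335909 = 27783938939/82715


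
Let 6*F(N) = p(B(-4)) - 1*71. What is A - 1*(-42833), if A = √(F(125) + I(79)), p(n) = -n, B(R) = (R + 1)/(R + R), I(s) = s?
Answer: 42833 + √9663/12 ≈ 42841.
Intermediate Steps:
B(R) = (1 + R)/(2*R) (B(R) = (1 + R)/((2*R)) = (1 + R)*(1/(2*R)) = (1 + R)/(2*R))
F(N) = -571/48 (F(N) = (-(1 - 4)/(2*(-4)) - 1*71)/6 = (-(-1)*(-3)/(2*4) - 71)/6 = (-1*3/8 - 71)/6 = (-3/8 - 71)/6 = (⅙)*(-571/8) = -571/48)
A = √9663/12 (A = √(-571/48 + 79) = √(3221/48) = √9663/12 ≈ 8.1917)
A - 1*(-42833) = √9663/12 - 1*(-42833) = √9663/12 + 42833 = 42833 + √9663/12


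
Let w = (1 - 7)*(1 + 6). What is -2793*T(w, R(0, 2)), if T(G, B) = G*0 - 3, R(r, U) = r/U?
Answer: 8379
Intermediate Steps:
w = -42 (w = -6*7 = -42)
T(G, B) = -3 (T(G, B) = 0 - 3 = -3)
-2793*T(w, R(0, 2)) = -2793*(-3) = 8379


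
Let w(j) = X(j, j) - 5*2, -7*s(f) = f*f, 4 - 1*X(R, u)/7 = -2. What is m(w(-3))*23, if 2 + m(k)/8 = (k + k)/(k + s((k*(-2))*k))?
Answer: -48234496/131065 ≈ -368.02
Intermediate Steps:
X(R, u) = 42 (X(R, u) = 28 - 7*(-2) = 28 + 14 = 42)
s(f) = -f²/7 (s(f) = -f*f/7 = -f²/7)
w(j) = 32 (w(j) = 42 - 5*2 = 42 - 10 = 32)
m(k) = -16 + 16*k/(k - 4*k⁴/7) (m(k) = -16 + 8*((k + k)/(k - 4*k⁴/7)) = -16 + 8*((2*k)/(k - 4*k⁴/7)) = -16 + 8*(2*k/(k - 4*k⁴/7)) = -16 + 16*k/(k - 4*k⁴/7))
m(w(-3))*23 = -64*32³/(-7 + 4*32³)*23 = -64*32768/(-7 + 4*32768)*23 = -64*32768/(-7 + 131072)*23 = -64*32768/131065*23 = -64*32768*1/131065*23 = -2097152/131065*23 = -48234496/131065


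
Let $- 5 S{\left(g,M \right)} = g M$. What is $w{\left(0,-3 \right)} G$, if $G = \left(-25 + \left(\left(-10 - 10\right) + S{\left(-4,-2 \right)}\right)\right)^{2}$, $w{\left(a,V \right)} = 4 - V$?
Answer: $\frac{380023}{25} \approx 15201.0$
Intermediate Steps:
$S{\left(g,M \right)} = - \frac{M g}{5}$ ($S{\left(g,M \right)} = - \frac{g M}{5} = - \frac{M g}{5}$)
$G = \frac{54289}{25}$ ($G = \left(-25 - \left(20 - - \frac{8}{5}\right)\right)^{2} = \left(-25 - \frac{108}{5}\right)^{2} = \left(- \frac{233}{5}\right)^{2} = \frac{54289}{25} \approx 2171.6$)
$w{\left(0,-3 \right)} G = \left(4 - -3\right) \frac{54289}{25} = \left(4 + 3\right) \frac{54289}{25} = 7 \cdot \frac{54289}{25} = \frac{380023}{25}$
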